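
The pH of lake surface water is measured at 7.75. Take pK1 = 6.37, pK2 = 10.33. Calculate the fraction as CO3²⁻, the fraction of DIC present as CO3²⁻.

α₂ = 1 / (1 + [H⁺]/K2 + [H⁺]²/(K1K2)) = 1 / (1 + 10^+2.58 + 10^+1.20)
   = 1 / (1 + 380.19 + 15.849) = 1/397.04 = 0.002519

α₂ = 0.00252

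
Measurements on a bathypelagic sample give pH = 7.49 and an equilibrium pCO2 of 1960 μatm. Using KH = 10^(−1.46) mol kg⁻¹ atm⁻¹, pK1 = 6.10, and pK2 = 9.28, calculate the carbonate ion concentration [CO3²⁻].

[CO2*] = KH · pCO2 = 10^(−1.46) × 1960×10^-6 = 6.796×10^-5 mol/kg
α₀ = 1/(1 + K1/[H⁺] + K1K2/[H⁺]²) = 1/(1 + 10^+1.39 + 10^-0.40) = 0.03854
DIC = [CO2*]/α₀ = 6.796×10^-5 / 0.03854 = 1.763 mmol/kg
[CO3²⁻] = α₂·DIC; α₂ = 0.01534, so [CO3²⁻] = 0.01534 × 1.763 = 0.0271 mmol/kg

[CO3²⁻] = 0.0271 mmol/kg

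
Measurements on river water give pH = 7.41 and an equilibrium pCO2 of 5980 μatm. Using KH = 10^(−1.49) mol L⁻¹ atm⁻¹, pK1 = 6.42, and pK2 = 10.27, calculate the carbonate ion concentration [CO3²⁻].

[CO2*] = KH · pCO2 = 10^(−1.49) × 5980×10^-6 = 1.935×10^-4 mol/L
α₀ = 1/(1 + K1/[H⁺] + K1K2/[H⁺]²) = 1/(1 + 10^+0.99 + 10^-1.87) = 0.09271
DIC = [CO2*]/α₀ = 1.935×10^-4 / 0.09271 = 2.087 mmol/L
[CO3²⁻] = α₂·DIC; α₂ = 0.001251, so [CO3²⁻] = 0.001251 × 2.087 = 0.00261 mmol/L = 2.61 μmol/L

[CO3²⁻] = 2.61 μmol/L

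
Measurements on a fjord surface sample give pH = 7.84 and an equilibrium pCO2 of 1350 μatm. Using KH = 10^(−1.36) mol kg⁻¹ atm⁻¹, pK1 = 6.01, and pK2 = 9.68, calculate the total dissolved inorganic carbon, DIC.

[CO2*] = KH · pCO2 = 10^(−1.36) × 1350×10^-6 = 5.893×10^-5 mol/kg
α₀ = 1/(1 + K1/[H⁺] + K1K2/[H⁺]²) = 1/(1 + 10^+1.83 + 10^-0.01) = 0.01437
DIC = [CO2*]/α₀ = 5.893×10^-5 / 0.01437 = 4.10 mmol/kg

DIC = 4.10 mmol/kg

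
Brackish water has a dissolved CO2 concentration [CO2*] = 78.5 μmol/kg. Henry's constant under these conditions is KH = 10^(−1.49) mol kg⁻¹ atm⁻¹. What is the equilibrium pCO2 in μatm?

KH = 10^(−1.49) = 3.236×10^-2 mol kg⁻¹ atm⁻¹
pCO2 = [CO2*]/KH = 78.5×10^-6 / 3.236×10^-2 = 2.43×10^-3 atm = 2430 μatm

pCO2 = 2430 μatm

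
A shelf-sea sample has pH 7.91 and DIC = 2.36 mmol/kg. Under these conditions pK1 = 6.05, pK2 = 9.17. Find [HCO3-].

α₁ = 1 / (1 + [H⁺]/K1 + K2/[H⁺]) = 1 / (1 + 10^-1.86 + 10^-1.26)
   = 1 / (1 + 0.013804 + 0.054954) = 1/1.0688 = 0.9357
[HCO3⁻] = α₁ × DIC = 0.9357 × 2.36 = 2.21 mmol/kg

[HCO3⁻] = 2.21 mmol/kg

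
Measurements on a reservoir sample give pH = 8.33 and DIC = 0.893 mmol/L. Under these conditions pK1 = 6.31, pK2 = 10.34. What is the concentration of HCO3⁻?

α₁ = 1 / (1 + [H⁺]/K1 + K2/[H⁺]) = 1 / (1 + 10^-2.02 + 10^-2.01)
   = 1 / (1 + 0.0095499 + 0.0097724) = 1/1.0193 = 0.9810
[HCO3⁻] = α₁ × DIC = 0.9810 × 0.893 = 0.876 mmol/L

[HCO3⁻] = 0.876 mmol/L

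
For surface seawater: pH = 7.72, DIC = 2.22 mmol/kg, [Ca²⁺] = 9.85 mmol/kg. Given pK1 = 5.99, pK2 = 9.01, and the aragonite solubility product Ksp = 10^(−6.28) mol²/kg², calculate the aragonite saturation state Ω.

α₂ = 1 / (1 + [H⁺]/K2 + [H⁺]²/(K1K2)) = 1 / (1 + 10^+1.29 + 10^-0.44)
   = 1 / (1 + 19.498 + 0.36308) = 1/20.862 = 0.04794
[CO3²⁻] = α₂ × DIC = 0.04794 × 2.22 = 0.1064 mmol/kg
Ksp = 10^(−6.28) = 5.248×10^-7
Ω = [Ca²⁺][CO3²⁻]/Ksp = (9.85×10^-3)(1.064×10^-4) / 5.248×10^-7 = 2.00

Ω = 2.00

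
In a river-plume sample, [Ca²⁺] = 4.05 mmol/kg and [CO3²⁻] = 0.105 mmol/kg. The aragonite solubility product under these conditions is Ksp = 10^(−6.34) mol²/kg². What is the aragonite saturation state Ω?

Ω = 0.930

Ksp = 10^(−6.34) = 4.571×10^-7
Ω = [Ca²⁺][CO3²⁻]/Ksp = (4.05×10^-3)(0.105×10^-3) / 4.571×10^-7 = 0.930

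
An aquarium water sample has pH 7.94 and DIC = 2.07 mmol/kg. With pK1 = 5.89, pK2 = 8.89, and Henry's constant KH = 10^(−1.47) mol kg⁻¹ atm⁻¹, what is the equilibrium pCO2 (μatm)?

α₀ = 1 / (1 + K1/[H⁺] + K1K2/[H⁺]²) = 1 / (1 + 10^+2.05 + 10^+1.10)
   = 1 / (1 + 112.20 + 12.589) = 1/125.79 = 0.007950
[CO2*] = α₀ × DIC = 0.007950 × 2.07 = 0.01646 mmol/kg = 16.46 μmol/kg
pCO2 = [CO2*]/KH = 1.646×10^-5 / 3.388×10^-2 = 486 μatm

pCO2 = 486 μatm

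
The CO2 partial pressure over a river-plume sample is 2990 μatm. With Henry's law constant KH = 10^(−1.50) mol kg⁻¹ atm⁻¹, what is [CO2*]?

KH = 10^(−1.50) = 3.162×10^-2 mol kg⁻¹ atm⁻¹
[CO2*] = KH · pCO2 = 3.162×10^-2 × 2990×10^-6 atm = 9.46×10^-5 mol/kg

[CO2*] = 94.6 μmol/kg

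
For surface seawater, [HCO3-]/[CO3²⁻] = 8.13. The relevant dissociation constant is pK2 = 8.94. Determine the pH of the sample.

From K2 = [H⁺][CO3²⁻]/[HCO3-]:  pH = pK2 − log₁₀([HCO3-]/[CO3²⁻])
log₁₀(8.13) = +0.910
pH = 8.94 − (+0.910) = 8.03

pH = 8.03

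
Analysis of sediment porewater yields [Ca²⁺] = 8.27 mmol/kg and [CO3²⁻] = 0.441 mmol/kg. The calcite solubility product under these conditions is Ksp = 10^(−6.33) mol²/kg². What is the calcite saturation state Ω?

Ksp = 10^(−6.33) = 4.677×10^-7
Ω = [Ca²⁺][CO3²⁻]/Ksp = (8.27×10^-3)(0.441×10^-3) / 4.677×10^-7 = 7.80

Ω = 7.80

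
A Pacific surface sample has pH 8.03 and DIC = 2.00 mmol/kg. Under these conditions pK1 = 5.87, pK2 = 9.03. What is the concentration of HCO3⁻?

[HCO3⁻] = 1.81 mmol/kg

α₁ = 1 / (1 + [H⁺]/K1 + K2/[H⁺]) = 1 / (1 + 10^-2.16 + 10^-1.00)
   = 1 / (1 + 0.0069183 + 0.10000) = 1/1.1069 = 0.9034
[HCO3⁻] = α₁ × DIC = 0.9034 × 2.00 = 1.81 mmol/kg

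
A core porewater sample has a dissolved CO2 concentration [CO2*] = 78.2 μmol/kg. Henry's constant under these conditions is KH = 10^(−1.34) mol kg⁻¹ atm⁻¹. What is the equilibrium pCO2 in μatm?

pCO2 = 1710 μatm

KH = 10^(−1.34) = 4.571×10^-2 mol kg⁻¹ atm⁻¹
pCO2 = [CO2*]/KH = 78.2×10^-6 / 4.571×10^-2 = 1.71×10^-3 atm = 1710 μatm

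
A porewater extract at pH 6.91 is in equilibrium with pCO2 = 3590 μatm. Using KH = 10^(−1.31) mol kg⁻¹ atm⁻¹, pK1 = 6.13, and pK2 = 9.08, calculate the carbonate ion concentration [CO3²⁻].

[CO2*] = KH · pCO2 = 10^(−1.31) × 3590×10^-6 = 1.758×10^-4 mol/kg
α₀ = 1/(1 + K1/[H⁺] + K1K2/[H⁺]²) = 1/(1 + 10^+0.78 + 10^-1.39) = 0.1415
DIC = [CO2*]/α₀ = 1.758×10^-4 / 0.1415 = 1.242 mmol/kg
[CO3²⁻] = α₂·DIC; α₂ = 0.005765, so [CO3²⁻] = 0.005765 × 1.242 = 0.00716 mmol/kg = 7.16 μmol/kg

[CO3²⁻] = 7.16 μmol/kg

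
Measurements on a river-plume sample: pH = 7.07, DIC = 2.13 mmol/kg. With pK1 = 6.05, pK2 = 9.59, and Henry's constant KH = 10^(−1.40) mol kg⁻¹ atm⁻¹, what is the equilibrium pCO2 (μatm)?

pCO2 = 4650 μatm

α₀ = 1 / (1 + K1/[H⁺] + K1K2/[H⁺]²) = 1 / (1 + 10^+1.02 + 10^-1.50)
   = 1 / (1 + 10.471 + 0.031623) = 1/11.503 = 0.08693
[CO2*] = α₀ × DIC = 0.08693 × 2.13 = 0.1852 mmol/kg
pCO2 = [CO2*]/KH = 1.852×10^-4 / 3.981×10^-2 = 4650 μatm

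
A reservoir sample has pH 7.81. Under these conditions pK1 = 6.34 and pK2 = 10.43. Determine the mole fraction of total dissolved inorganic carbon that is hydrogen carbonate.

α₁ = 0.965

α₁ = 1 / (1 + [H⁺]/K1 + K2/[H⁺]) = 1 / (1 + 10^-1.47 + 10^-2.62)
   = 1 / (1 + 0.033884 + 0.0023988) = 1/1.0363 = 0.9650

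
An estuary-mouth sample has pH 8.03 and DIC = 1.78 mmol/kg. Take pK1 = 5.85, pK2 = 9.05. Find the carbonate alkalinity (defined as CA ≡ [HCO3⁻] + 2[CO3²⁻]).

CA = [HCO3⁻] + 2[CO3²⁻] = (α₁ + 2α₂)·DIC
At pH 8.03: [H⁺]/K1 = 10^-2.18 = 0.0066069, K2/[H⁺] = 10^-1.02 = 0.095499
α₁ = 1/(1 + 0.0066069 + 0.095499) = 1/1.1021 = 0.9074; α₂ = α₁·K2/[H⁺] = 0.08665
α₁ + 2α₂ = 1.0807
CA = 1.0807 × 1.78 = 1.92 mmol/kg

CA = 1.92 mmol/kg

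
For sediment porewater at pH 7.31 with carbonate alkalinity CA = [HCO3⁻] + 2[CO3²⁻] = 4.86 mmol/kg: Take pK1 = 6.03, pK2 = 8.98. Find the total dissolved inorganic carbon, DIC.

DIC = 5.00 mmol/kg

CA = [HCO3⁻] + 2[CO3²⁻] = (α₁ + 2α₂)·DIC
At pH 7.31: [H⁺]/K1 = 10^-1.28 = 0.052481, K2/[H⁺] = 10^-1.67 = 0.021380
α₁ = 1/(1 + 0.052481 + 0.021380) = 1/1.0739 = 0.9312; α₂ = α₁·K2/[H⁺] = 0.01991
α₁ + 2α₂ = 0.9710
DIC = CA / (α₁ + 2α₂) = 4.86 / 0.9710 = 5.00 mmol/kg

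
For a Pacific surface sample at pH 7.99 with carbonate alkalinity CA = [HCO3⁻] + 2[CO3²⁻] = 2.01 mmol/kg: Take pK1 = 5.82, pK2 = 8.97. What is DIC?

DIC = 1.85 mmol/kg

CA = [HCO3⁻] + 2[CO3²⁻] = (α₁ + 2α₂)·DIC
At pH 7.99: [H⁺]/K1 = 10^-2.17 = 0.0067608, K2/[H⁺] = 10^-0.98 = 0.10471
α₁ = 1/(1 + 0.0067608 + 0.10471) = 1/1.1115 = 0.8997; α₂ = α₁·K2/[H⁺] = 0.09421
α₁ + 2α₂ = 1.0881
DIC = CA / (α₁ + 2α₂) = 2.01 / 1.0881 = 1.85 mmol/kg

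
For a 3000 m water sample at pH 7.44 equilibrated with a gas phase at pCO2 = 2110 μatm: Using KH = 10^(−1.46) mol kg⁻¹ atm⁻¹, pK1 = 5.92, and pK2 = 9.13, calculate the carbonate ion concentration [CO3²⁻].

[CO2*] = KH · pCO2 = 10^(−1.46) × 2110×10^-6 = 7.316×10^-5 mol/kg
α₀ = 1/(1 + K1/[H⁺] + K1K2/[H⁺]²) = 1/(1 + 10^+1.52 + 10^-0.17) = 0.02874
DIC = [CO2*]/α₀ = 7.316×10^-5 / 0.02874 = 2.545 mmol/kg
[CO3²⁻] = α₂·DIC; α₂ = 0.01943, so [CO3²⁻] = 0.01943 × 2.545 = 0.0495 mmol/kg

[CO3²⁻] = 0.0495 mmol/kg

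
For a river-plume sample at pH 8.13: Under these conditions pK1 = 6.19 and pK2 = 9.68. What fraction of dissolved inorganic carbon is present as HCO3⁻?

α₁ = 0.962

α₁ = 1 / (1 + [H⁺]/K1 + K2/[H⁺]) = 1 / (1 + 10^-1.94 + 10^-1.55)
   = 1 / (1 + 0.011482 + 0.028184) = 1/1.0397 = 0.9618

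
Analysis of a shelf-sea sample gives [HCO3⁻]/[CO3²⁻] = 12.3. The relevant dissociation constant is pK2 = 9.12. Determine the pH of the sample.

From K2 = [H⁺][CO3²⁻]/[HCO3⁻]:  pH = pK2 − log₁₀([HCO3⁻]/[CO3²⁻])
log₁₀(12.3) = +1.090
pH = 9.12 − (+1.090) = 8.03

pH = 8.03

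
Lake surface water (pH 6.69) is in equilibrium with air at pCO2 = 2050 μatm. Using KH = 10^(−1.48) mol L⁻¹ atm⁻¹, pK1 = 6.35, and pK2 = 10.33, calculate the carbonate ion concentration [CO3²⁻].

[CO2*] = KH · pCO2 = 10^(−1.48) × 2050×10^-6 = 6.788×10^-5 mol/L
α₀ = 1/(1 + K1/[H⁺] + K1K2/[H⁺]²) = 1/(1 + 10^+0.34 + 10^-3.30) = 0.3137
DIC = [CO2*]/α₀ = 6.788×10^-5 / 0.3137 = 0.2164 mmol/L
[CO3²⁻] = α₂·DIC; α₂ = 0.0001572, so [CO3²⁻] = 0.0001572 × 0.2164 = 3.40×10^-5 mmol/L = 0.0340 μmol/L

[CO3²⁻] = 0.0340 μmol/L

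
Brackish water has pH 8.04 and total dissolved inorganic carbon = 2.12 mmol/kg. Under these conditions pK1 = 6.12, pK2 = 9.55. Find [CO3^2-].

[CO3²⁻] = 0.0628 mmol/kg

α₂ = 1 / (1 + [H⁺]/K2 + [H⁺]²/(K1K2)) = 1 / (1 + 10^+1.51 + 10^-0.41)
   = 1 / (1 + 32.359 + 0.38905) = 1/33.748 = 0.02963
[CO3²⁻] = α₂ × DIC = 0.02963 × 2.12 = 0.0628 mmol/kg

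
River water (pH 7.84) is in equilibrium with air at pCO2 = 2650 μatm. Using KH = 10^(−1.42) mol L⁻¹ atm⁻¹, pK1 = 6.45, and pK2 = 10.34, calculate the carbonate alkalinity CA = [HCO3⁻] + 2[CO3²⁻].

CA = 2.49 mmol/L

[CO2*] = KH · pCO2 = 10^(−1.42) × 2650×10^-6 = 1.008×10^-4 mol/L
α₀ = 1/(1 + K1/[H⁺] + K1K2/[H⁺]²) = 1/(1 + 10^+1.39 + 10^-1.11) = 0.03902
DIC = [CO2*]/α₀ = 1.008×10^-4 / 0.03902 = 2.582 mmol/L
CA = (α₁ + 2α₂)·DIC = (0.9579 + 2×0.003029) × 2.582 = 2.49 mmol/L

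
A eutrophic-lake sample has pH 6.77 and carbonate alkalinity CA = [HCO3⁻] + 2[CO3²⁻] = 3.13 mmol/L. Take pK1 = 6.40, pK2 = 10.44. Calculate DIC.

CA = [HCO3⁻] + 2[CO3²⁻] = (α₁ + 2α₂)·DIC
At pH 6.77: [H⁺]/K1 = 10^-0.37 = 0.42658, K2/[H⁺] = 10^-3.67 = 0.00021380
α₁ = 1/(1 + 0.42658 + 0.00021380) = 1/1.4268 = 0.7009; α₂ = α₁·K2/[H⁺] = 0.0001498
α₁ + 2α₂ = 0.7012
DIC = CA / (α₁ + 2α₂) = 3.13 / 0.7012 = 4.46 mmol/L

DIC = 4.46 mmol/L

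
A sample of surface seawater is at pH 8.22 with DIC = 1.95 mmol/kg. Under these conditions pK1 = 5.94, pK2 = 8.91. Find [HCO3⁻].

α₁ = 1 / (1 + [H⁺]/K1 + K2/[H⁺]) = 1 / (1 + 10^-2.28 + 10^-0.69)
   = 1 / (1 + 0.0052481 + 0.20417) = 1/1.2094 = 0.8268
[HCO3⁻] = α₁ × DIC = 0.8268 × 1.95 = 1.61 mmol/kg

[HCO3⁻] = 1.61 mmol/kg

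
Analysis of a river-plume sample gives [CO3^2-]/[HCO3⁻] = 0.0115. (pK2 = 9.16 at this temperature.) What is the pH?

From K2 = [H⁺][CO3^2-]/[HCO3⁻]:  pH = pK2 + log₁₀([CO3^2-]/[HCO3⁻])
log₁₀(0.0115) = -1.939
pH = 9.16 + (-1.939) = 7.22

pH = 7.22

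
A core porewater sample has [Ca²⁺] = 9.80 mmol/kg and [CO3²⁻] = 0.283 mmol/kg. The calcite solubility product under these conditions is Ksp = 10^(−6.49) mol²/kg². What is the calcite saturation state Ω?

Ksp = 10^(−6.49) = 3.236×10^-7
Ω = [Ca²⁺][CO3²⁻]/Ksp = (9.80×10^-3)(0.283×10^-3) / 3.236×10^-7 = 8.57

Ω = 8.57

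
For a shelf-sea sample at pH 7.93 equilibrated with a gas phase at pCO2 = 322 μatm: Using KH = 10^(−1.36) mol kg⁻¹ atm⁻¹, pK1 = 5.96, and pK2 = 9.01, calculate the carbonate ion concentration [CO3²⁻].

[CO2*] = KH · pCO2 = 10^(−1.36) × 322×10^-6 = 1.406×10^-5 mol/kg
α₀ = 1/(1 + K1/[H⁺] + K1K2/[H⁺]²) = 1/(1 + 10^+1.97 + 10^+0.89) = 0.009795
DIC = [CO2*]/α₀ = 1.406×10^-5 / 0.009795 = 1.435 mmol/kg
[CO3²⁻] = α₂·DIC; α₂ = 0.07604, so [CO3²⁻] = 0.07604 × 1.435 = 0.109 mmol/kg

[CO3²⁻] = 0.109 mmol/kg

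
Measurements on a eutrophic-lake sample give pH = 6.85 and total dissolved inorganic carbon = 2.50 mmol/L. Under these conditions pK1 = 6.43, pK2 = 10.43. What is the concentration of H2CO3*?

[CO2*] = 0.689 mmol/L

α₀ = 1 / (1 + K1/[H⁺] + K1K2/[H⁺]²) = 1 / (1 + 10^+0.42 + 10^-3.16)
   = 1 / (1 + 2.6303 + 0.00069183) = 1/3.6310 = 0.2754
[CO2*] = α₀ × DIC = 0.2754 × 2.50 = 0.689 mmol/L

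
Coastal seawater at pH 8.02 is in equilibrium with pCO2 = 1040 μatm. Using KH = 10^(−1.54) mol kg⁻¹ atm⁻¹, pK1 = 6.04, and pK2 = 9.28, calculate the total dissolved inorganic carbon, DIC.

[CO2*] = KH · pCO2 = 10^(−1.54) × 1040×10^-6 = 2.999×10^-5 mol/kg
α₀ = 1/(1 + K1/[H⁺] + K1K2/[H⁺]²) = 1/(1 + 10^+1.98 + 10^+0.72) = 0.009828
DIC = [CO2*]/α₀ = 2.999×10^-5 / 0.009828 = 3.05 mmol/kg

DIC = 3.05 mmol/kg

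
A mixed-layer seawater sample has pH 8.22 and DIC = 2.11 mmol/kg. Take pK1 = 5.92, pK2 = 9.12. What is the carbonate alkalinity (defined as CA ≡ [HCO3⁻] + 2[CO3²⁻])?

CA = 2.34 mmol/kg

CA = [HCO3⁻] + 2[CO3²⁻] = (α₁ + 2α₂)·DIC
At pH 8.22: [H⁺]/K1 = 10^-2.30 = 0.0050119, K2/[H⁺] = 10^-0.90 = 0.12589
α₁ = 1/(1 + 0.0050119 + 0.12589) = 1/1.1309 = 0.8842; α₂ = α₁·K2/[H⁺] = 0.1113
α₁ + 2α₂ = 1.1069
CA = 1.1069 × 2.11 = 2.34 mmol/kg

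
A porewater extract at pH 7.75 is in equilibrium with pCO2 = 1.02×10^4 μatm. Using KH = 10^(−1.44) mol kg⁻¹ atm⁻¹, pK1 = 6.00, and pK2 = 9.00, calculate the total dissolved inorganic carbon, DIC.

DIC = 22.4 mmol/kg

[CO2*] = KH · pCO2 = 10^(−1.44) × 1.02×10^4×10^-6 = 3.703×10^-4 mol/kg
α₀ = 1/(1 + K1/[H⁺] + K1K2/[H⁺]²) = 1/(1 + 10^+1.75 + 10^+0.50) = 0.01656
DIC = [CO2*]/α₀ = 3.703×10^-4 / 0.01656 = 22.4 mmol/kg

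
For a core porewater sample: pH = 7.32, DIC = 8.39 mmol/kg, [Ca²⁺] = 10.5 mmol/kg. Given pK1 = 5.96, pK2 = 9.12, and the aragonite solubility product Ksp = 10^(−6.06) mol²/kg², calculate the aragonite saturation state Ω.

α₂ = 1 / (1 + [H⁺]/K2 + [H⁺]²/(K1K2)) = 1 / (1 + 10^+1.80 + 10^+0.44)
   = 1 / (1 + 63.096 + 2.7542) = 1/66.850 = 0.01496
[CO3²⁻] = α₂ × DIC = 0.01496 × 8.39 = 0.1255 mmol/kg
Ksp = 10^(−6.06) = 8.710×10^-7
Ω = [Ca²⁺][CO3²⁻]/Ksp = (10.5×10^-3)(1.255×10^-4) / 8.710×10^-7 = 1.51

Ω = 1.51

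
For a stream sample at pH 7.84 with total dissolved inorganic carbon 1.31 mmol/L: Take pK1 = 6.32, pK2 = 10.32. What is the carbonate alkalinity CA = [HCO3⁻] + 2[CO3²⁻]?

CA = [HCO3⁻] + 2[CO3²⁻] = (α₁ + 2α₂)·DIC
At pH 7.84: [H⁺]/K1 = 10^-1.52 = 0.030200, K2/[H⁺] = 10^-2.48 = 0.0033113
α₁ = 1/(1 + 0.030200 + 0.0033113) = 1/1.0335 = 0.9676; α₂ = α₁·K2/[H⁺] = 0.003204
α₁ + 2α₂ = 0.9740
CA = 0.9740 × 1.31 = 1.28 mmol/L

CA = 1.28 mmol/L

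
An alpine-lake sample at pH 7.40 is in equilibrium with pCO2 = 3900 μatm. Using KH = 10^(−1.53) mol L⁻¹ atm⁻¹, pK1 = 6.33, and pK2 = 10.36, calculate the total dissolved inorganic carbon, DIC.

DIC = 1.47 mmol/L

[CO2*] = KH · pCO2 = 10^(−1.53) × 3900×10^-6 = 1.151×10^-4 mol/L
α₀ = 1/(1 + K1/[H⁺] + K1K2/[H⁺]²) = 1/(1 + 10^+1.07 + 10^-1.89) = 0.07836
DIC = [CO2*]/α₀ = 1.151×10^-4 / 0.07836 = 1.47 mmol/L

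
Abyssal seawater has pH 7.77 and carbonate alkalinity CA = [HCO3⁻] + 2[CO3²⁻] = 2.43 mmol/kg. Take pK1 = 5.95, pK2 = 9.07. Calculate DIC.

CA = [HCO3⁻] + 2[CO3²⁻] = (α₁ + 2α₂)·DIC
At pH 7.77: [H⁺]/K1 = 10^-1.82 = 0.015136, K2/[H⁺] = 10^-1.30 = 0.050119
α₁ = 1/(1 + 0.015136 + 0.050119) = 1/1.0653 = 0.9387; α₂ = α₁·K2/[H⁺] = 0.04705
α₁ + 2α₂ = 1.0328
DIC = CA / (α₁ + 2α₂) = 2.43 / 1.0328 = 2.35 mmol/kg

DIC = 2.35 mmol/kg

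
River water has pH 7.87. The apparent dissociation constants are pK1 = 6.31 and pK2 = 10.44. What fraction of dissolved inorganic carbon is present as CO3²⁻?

α₂ = 1 / (1 + [H⁺]/K2 + [H⁺]²/(K1K2)) = 1 / (1 + 10^+2.57 + 10^+1.01)
   = 1 / (1 + 371.54 + 10.233) = 1/382.77 = 0.002613

α₂ = 0.00261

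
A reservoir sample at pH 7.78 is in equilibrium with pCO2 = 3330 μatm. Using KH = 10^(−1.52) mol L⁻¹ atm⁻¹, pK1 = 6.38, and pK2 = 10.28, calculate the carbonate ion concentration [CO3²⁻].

[CO2*] = KH · pCO2 = 10^(−1.52) × 3330×10^-6 = 1.006×10^-4 mol/L
α₀ = 1/(1 + K1/[H⁺] + K1K2/[H⁺]²) = 1/(1 + 10^+1.40 + 10^-1.10) = 0.03817
DIC = [CO2*]/α₀ = 1.006×10^-4 / 0.03817 = 2.635 mmol/L
[CO3²⁻] = α₂·DIC; α₂ = 0.003032, so [CO3²⁻] = 0.003032 × 2.635 = 0.00799 mmol/L = 7.99 μmol/L

[CO3²⁻] = 7.99 μmol/L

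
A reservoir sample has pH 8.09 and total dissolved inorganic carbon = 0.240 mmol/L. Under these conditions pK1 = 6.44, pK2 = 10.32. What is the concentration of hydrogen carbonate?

α₁ = 1 / (1 + [H⁺]/K1 + K2/[H⁺]) = 1 / (1 + 10^-1.65 + 10^-2.23)
   = 1 / (1 + 0.022387 + 0.0058884) = 1/1.0283 = 0.9725
[HCO3⁻] = α₁ × DIC = 0.9725 × 0.240 = 0.233 mmol/L

[HCO3⁻] = 0.233 mmol/L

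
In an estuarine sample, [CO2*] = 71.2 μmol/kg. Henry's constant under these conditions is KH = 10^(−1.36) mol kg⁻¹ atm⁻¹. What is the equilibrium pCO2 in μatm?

pCO2 = 1630 μatm

KH = 10^(−1.36) = 4.365×10^-2 mol kg⁻¹ atm⁻¹
pCO2 = [CO2*]/KH = 71.2×10^-6 / 4.365×10^-2 = 1.63×10^-3 atm = 1630 μatm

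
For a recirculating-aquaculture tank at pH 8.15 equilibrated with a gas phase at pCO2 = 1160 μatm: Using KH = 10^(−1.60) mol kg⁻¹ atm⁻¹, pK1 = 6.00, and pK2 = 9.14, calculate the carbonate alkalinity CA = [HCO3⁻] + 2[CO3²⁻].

CA = 4.96 mmol/kg

[CO2*] = KH · pCO2 = 10^(−1.60) × 1160×10^-6 = 2.914×10^-5 mol/kg
α₀ = 1/(1 + K1/[H⁺] + K1K2/[H⁺]²) = 1/(1 + 10^+2.15 + 10^+1.16) = 0.006381
DIC = [CO2*]/α₀ = 2.914×10^-5 / 0.006381 = 4.566 mmol/kg
CA = (α₁ + 2α₂)·DIC = (0.9014 + 2×0.09224) × 4.566 = 4.96 mmol/kg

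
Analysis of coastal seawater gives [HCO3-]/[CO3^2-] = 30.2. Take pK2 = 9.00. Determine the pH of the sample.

pH = 7.52

From K2 = [H⁺][CO3^2-]/[HCO3-]:  pH = pK2 − log₁₀([HCO3-]/[CO3^2-])
log₁₀(30.2) = +1.480
pH = 9.00 − (+1.480) = 7.52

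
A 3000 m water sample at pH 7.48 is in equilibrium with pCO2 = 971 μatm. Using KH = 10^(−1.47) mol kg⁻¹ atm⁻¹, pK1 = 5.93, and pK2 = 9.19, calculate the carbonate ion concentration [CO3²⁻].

[CO2*] = KH · pCO2 = 10^(−1.47) × 971×10^-6 = 3.290×10^-5 mol/kg
α₀ = 1/(1 + K1/[H⁺] + K1K2/[H⁺]²) = 1/(1 + 10^+1.55 + 10^-0.16) = 0.02690
DIC = [CO2*]/α₀ = 3.290×10^-5 / 0.02690 = 1.223 mmol/kg
[CO3²⁻] = α₂·DIC; α₂ = 0.01861, so [CO3²⁻] = 0.01861 × 1.223 = 0.0228 mmol/kg

[CO3²⁻] = 0.0228 mmol/kg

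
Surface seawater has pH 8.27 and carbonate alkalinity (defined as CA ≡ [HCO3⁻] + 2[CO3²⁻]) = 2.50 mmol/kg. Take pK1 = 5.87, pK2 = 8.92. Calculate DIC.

CA = [HCO3⁻] + 2[CO3²⁻] = (α₁ + 2α₂)·DIC
At pH 8.27: [H⁺]/K1 = 10^-2.40 = 0.0039811, K2/[H⁺] = 10^-0.65 = 0.22387
α₁ = 1/(1 + 0.0039811 + 0.22387) = 1/1.2279 = 0.8144; α₂ = α₁·K2/[H⁺] = 0.1823
α₁ + 2α₂ = 1.1791
DIC = CA / (α₁ + 2α₂) = 2.50 / 1.1791 = 2.12 mmol/kg

DIC = 2.12 mmol/kg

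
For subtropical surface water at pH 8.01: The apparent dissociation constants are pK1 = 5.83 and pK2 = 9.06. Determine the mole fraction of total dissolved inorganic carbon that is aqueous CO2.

α₀ = 1 / (1 + K1/[H⁺] + K1K2/[H⁺]²) = 1 / (1 + 10^+2.18 + 10^+1.13)
   = 1 / (1 + 151.36 + 13.490) = 1/165.85 = 0.006030

α₀ = 0.00603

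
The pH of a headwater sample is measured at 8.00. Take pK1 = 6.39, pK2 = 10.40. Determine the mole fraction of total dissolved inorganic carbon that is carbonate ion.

α₂ = 1 / (1 + [H⁺]/K2 + [H⁺]²/(K1K2)) = 1 / (1 + 10^+2.40 + 10^+0.79)
   = 1 / (1 + 251.19 + 6.1660) = 1/258.35 = 0.003871

α₂ = 0.00387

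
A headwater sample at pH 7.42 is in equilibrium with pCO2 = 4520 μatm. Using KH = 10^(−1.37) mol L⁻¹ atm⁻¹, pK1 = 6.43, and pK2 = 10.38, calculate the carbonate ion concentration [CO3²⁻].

[CO2*] = KH · pCO2 = 10^(−1.37) × 4520×10^-6 = 1.928×10^-4 mol/L
α₀ = 1/(1 + K1/[H⁺] + K1K2/[H⁺]²) = 1/(1 + 10^+0.99 + 10^-1.97) = 0.09274
DIC = [CO2*]/α₀ = 1.928×10^-4 / 0.09274 = 2.079 mmol/L
[CO3²⁻] = α₂·DIC; α₂ = 0.0009937, so [CO3²⁻] = 0.0009937 × 2.079 = 0.00207 mmol/L = 2.07 μmol/L

[CO3²⁻] = 2.07 μmol/L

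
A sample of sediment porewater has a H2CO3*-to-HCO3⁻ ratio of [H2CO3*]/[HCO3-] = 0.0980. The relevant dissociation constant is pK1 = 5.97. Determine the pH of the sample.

pH = 6.98

From K1 = [H⁺][HCO3-]/[H2CO3*]:  pH = pK1 − log₁₀([H2CO3*]/[HCO3-])
log₁₀(0.0980) = -1.009
pH = 5.97 − (-1.009) = 6.98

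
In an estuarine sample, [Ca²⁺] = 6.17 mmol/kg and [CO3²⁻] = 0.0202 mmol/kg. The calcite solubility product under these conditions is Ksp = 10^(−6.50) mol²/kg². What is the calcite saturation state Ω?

Ksp = 10^(−6.50) = 3.162×10^-7
Ω = [Ca²⁺][CO3²⁻]/Ksp = (6.17×10^-3)(0.0202×10^-3) / 3.162×10^-7 = 0.394

Ω = 0.394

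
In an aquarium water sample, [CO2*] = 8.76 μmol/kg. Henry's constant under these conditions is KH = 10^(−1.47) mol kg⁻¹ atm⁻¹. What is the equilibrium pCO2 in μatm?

KH = 10^(−1.47) = 3.388×10^-2 mol kg⁻¹ atm⁻¹
pCO2 = [CO2*]/KH = 8.76×10^-6 / 3.388×10^-2 = 2.59×10^-4 atm = 259 μatm

pCO2 = 259 μatm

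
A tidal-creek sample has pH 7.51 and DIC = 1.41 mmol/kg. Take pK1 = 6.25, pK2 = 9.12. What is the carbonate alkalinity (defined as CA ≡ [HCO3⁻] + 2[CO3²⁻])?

CA = 1.37 mmol/kg

CA = [HCO3⁻] + 2[CO3²⁻] = (α₁ + 2α₂)·DIC
At pH 7.51: [H⁺]/K1 = 10^-1.26 = 0.054954, K2/[H⁺] = 10^-1.61 = 0.024547
α₁ = 1/(1 + 0.054954 + 0.024547) = 1/1.0795 = 0.9264; α₂ = α₁·K2/[H⁺] = 0.02274
α₁ + 2α₂ = 0.9718
CA = 0.9718 × 1.41 = 1.37 mmol/kg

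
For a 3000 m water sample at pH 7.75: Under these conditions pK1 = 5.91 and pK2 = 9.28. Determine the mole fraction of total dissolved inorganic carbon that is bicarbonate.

α₁ = 0.958

α₁ = 1 / (1 + [H⁺]/K1 + K2/[H⁺]) = 1 / (1 + 10^-1.84 + 10^-1.53)
   = 1 / (1 + 0.014454 + 0.029512) = 1/1.0440 = 0.9579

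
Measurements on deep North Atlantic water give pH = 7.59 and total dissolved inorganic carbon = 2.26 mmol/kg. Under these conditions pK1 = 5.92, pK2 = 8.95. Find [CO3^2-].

α₂ = 1 / (1 + [H⁺]/K2 + [H⁺]²/(K1K2)) = 1 / (1 + 10^+1.36 + 10^-0.31)
   = 1 / (1 + 22.909 + 0.48978) = 1/24.398 = 0.04099
[CO3²⁻] = α₂ × DIC = 0.04099 × 2.26 = 0.0926 mmol/kg

[CO3²⁻] = 0.0926 mmol/kg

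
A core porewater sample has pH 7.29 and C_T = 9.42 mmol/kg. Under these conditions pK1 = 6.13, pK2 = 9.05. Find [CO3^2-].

α₂ = 1 / (1 + [H⁺]/K2 + [H⁺]²/(K1K2)) = 1 / (1 + 10^+1.76 + 10^+0.60)
   = 1 / (1 + 57.544 + 3.9811) = 1/62.525 = 0.01599
[CO3²⁻] = α₂ × DIC = 0.01599 × 9.42 = 0.151 mmol/kg

[CO3²⁻] = 0.151 mmol/kg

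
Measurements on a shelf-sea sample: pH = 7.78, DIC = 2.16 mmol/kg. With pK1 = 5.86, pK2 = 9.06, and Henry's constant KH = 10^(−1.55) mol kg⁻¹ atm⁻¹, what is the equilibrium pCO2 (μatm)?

pCO2 = 866 μatm

α₀ = 1 / (1 + K1/[H⁺] + K1K2/[H⁺]²) = 1 / (1 + 10^+1.92 + 10^+0.64)
   = 1 / (1 + 83.176 + 4.3652) = 1/88.542 = 0.01129
[CO2*] = α₀ × DIC = 0.01129 × 2.16 = 0.02440 mmol/kg
pCO2 = [CO2*]/KH = 2.440×10^-5 / 2.818×10^-2 = 866 μatm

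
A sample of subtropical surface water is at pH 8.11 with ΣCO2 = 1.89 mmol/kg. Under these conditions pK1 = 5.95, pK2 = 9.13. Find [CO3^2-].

[CO3²⁻] = 0.164 mmol/kg

α₂ = 1 / (1 + [H⁺]/K2 + [H⁺]²/(K1K2)) = 1 / (1 + 10^+1.02 + 10^-1.14)
   = 1 / (1 + 10.471 + 0.072444) = 1/11.544 = 0.08663
[CO3²⁻] = α₂ × DIC = 0.08663 × 1.89 = 0.164 mmol/kg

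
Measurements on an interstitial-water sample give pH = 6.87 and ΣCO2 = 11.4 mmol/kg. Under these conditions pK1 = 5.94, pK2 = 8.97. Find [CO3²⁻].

[CO3²⁻] = 0.0805 mmol/kg

α₂ = 1 / (1 + [H⁺]/K2 + [H⁺]²/(K1K2)) = 1 / (1 + 10^+2.10 + 10^+1.17)
   = 1 / (1 + 125.89 + 14.791) = 1/141.68 = 0.007058
[CO3²⁻] = α₂ × DIC = 0.007058 × 11.4 = 0.0805 mmol/kg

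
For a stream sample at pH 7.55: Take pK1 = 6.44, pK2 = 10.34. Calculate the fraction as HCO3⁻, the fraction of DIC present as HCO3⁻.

α₁ = 1 / (1 + [H⁺]/K1 + K2/[H⁺]) = 1 / (1 + 10^-1.11 + 10^-2.79)
   = 1 / (1 + 0.077625 + 0.0016218) = 1/1.0792 = 0.9266

α₁ = 0.927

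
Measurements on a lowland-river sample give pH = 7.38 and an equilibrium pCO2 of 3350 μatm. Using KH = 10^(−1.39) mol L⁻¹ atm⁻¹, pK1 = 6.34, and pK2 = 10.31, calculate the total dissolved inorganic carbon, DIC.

DIC = 1.63 mmol/L

[CO2*] = KH · pCO2 = 10^(−1.39) × 3350×10^-6 = 1.365×10^-4 mol/L
α₀ = 1/(1 + K1/[H⁺] + K1K2/[H⁺]²) = 1/(1 + 10^+1.04 + 10^-1.89) = 0.08349
DIC = [CO2*]/α₀ = 1.365×10^-4 / 0.08349 = 1.63 mmol/L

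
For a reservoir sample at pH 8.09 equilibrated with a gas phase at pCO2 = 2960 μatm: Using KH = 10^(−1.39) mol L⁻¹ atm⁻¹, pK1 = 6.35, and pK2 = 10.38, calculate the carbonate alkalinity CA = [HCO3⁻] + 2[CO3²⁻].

CA = 6.69 mmol/L

[CO2*] = KH · pCO2 = 10^(−1.39) × 2960×10^-6 = 1.206×10^-4 mol/L
α₀ = 1/(1 + K1/[H⁺] + K1K2/[H⁺]²) = 1/(1 + 10^+1.74 + 10^-0.55) = 0.01778
DIC = [CO2*]/α₀ = 1.206×10^-4 / 0.01778 = 6.781 mmol/L
CA = (α₁ + 2α₂)·DIC = (0.9772 + 2×0.005012) × 6.781 = 6.69 mmol/L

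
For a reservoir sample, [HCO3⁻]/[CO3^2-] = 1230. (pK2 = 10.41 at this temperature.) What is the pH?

pH = 7.32

From K2 = [H⁺][CO3^2-]/[HCO3⁻]:  pH = pK2 − log₁₀([HCO3⁻]/[CO3^2-])
log₁₀(1230) = +3.090
pH = 10.41 − (+3.090) = 7.32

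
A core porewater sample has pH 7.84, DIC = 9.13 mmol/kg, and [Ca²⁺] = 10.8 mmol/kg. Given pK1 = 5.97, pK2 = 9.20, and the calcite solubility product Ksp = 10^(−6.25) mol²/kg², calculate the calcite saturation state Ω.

α₂ = 1 / (1 + [H⁺]/K2 + [H⁺]²/(K1K2)) = 1 / (1 + 10^+1.36 + 10^-0.51)
   = 1 / (1 + 22.909 + 0.30903) = 1/24.218 = 0.04129
[CO3²⁻] = α₂ × DIC = 0.04129 × 9.13 = 0.3770 mmol/kg
Ksp = 10^(−6.25) = 5.623×10^-7
Ω = [Ca²⁺][CO3²⁻]/Ksp = (10.8×10^-3)(3.770×10^-4) / 5.623×10^-7 = 7.24

Ω = 7.24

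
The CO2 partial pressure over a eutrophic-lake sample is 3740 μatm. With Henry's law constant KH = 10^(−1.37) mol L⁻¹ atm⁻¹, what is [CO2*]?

KH = 10^(−1.37) = 4.266×10^-2 mol L⁻¹ atm⁻¹
[CO2*] = KH · pCO2 = 4.266×10^-2 × 3740×10^-6 atm = 1.60×10^-4 mol/L

[CO2*] = 160 μmol/L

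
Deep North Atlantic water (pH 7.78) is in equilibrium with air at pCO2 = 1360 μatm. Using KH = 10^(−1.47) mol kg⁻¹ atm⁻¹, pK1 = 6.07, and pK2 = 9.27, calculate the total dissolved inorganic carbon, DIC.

[CO2*] = KH · pCO2 = 10^(−1.47) × 1360×10^-6 = 4.608×10^-5 mol/kg
α₀ = 1/(1 + K1/[H⁺] + K1K2/[H⁺]²) = 1/(1 + 10^+1.71 + 10^+0.22) = 0.01854
DIC = [CO2*]/α₀ = 4.608×10^-5 / 0.01854 = 2.49 mmol/kg

DIC = 2.49 mmol/kg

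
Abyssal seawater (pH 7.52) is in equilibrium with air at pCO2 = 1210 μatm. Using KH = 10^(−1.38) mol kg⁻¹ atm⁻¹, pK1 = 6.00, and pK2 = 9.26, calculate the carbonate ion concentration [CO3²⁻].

[CO3²⁻] = 0.0304 mmol/kg

[CO2*] = KH · pCO2 = 10^(−1.38) × 1210×10^-6 = 5.044×10^-5 mol/kg
α₀ = 1/(1 + K1/[H⁺] + K1K2/[H⁺]²) = 1/(1 + 10^+1.52 + 10^-0.22) = 0.02881
DIC = [CO2*]/α₀ = 5.044×10^-5 / 0.02881 = 1.751 mmol/kg
[CO3²⁻] = α₂·DIC; α₂ = 0.01736, so [CO3²⁻] = 0.01736 × 1.751 = 0.0304 mmol/kg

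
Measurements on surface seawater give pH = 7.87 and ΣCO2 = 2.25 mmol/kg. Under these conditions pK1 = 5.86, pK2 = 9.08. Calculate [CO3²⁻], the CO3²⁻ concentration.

α₂ = 1 / (1 + [H⁺]/K2 + [H⁺]²/(K1K2)) = 1 / (1 + 10^+1.21 + 10^-0.80)
   = 1 / (1 + 16.218 + 0.15849) = 1/17.377 = 0.05755
[CO3²⁻] = α₂ × DIC = 0.05755 × 2.25 = 0.129 mmol/kg

[CO3²⁻] = 0.129 mmol/kg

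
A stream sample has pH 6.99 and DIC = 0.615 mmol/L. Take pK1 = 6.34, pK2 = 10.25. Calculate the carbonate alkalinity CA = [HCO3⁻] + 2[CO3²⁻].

CA = 0.503 mmol/L

CA = [HCO3⁻] + 2[CO3²⁻] = (α₁ + 2α₂)·DIC
At pH 6.99: [H⁺]/K1 = 10^-0.65 = 0.22387, K2/[H⁺] = 10^-3.26 = 0.00054954
α₁ = 1/(1 + 0.22387 + 0.00054954) = 1/1.2244 = 0.8167; α₂ = α₁·K2/[H⁺] = 0.0004488
α₁ + 2α₂ = 0.8176
CA = 0.8176 × 0.615 = 0.503 mmol/L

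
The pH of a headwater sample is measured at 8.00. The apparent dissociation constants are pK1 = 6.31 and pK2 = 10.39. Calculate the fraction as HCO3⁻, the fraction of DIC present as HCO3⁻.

α₁ = 1 / (1 + [H⁺]/K1 + K2/[H⁺]) = 1 / (1 + 10^-1.69 + 10^-2.39)
   = 1 / (1 + 0.020417 + 0.0040738) = 1/1.0245 = 0.9761

α₁ = 0.976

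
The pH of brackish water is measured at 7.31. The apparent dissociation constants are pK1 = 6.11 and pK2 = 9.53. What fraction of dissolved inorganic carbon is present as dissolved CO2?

α₀ = 0.0590

α₀ = 1 / (1 + K1/[H⁺] + K1K2/[H⁺]²) = 1 / (1 + 10^+1.20 + 10^-1.02)
   = 1 / (1 + 15.849 + 0.095499) = 1/16.944 = 0.05902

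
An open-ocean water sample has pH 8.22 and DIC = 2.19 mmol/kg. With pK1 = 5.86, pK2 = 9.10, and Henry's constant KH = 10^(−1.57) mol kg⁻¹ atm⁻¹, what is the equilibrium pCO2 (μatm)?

α₀ = 1 / (1 + K1/[H⁺] + K1K2/[H⁺]²) = 1 / (1 + 10^+2.36 + 10^+1.48)
   = 1 / (1 + 229.09 + 30.200) = 1/260.29 = 0.003842
[CO2*] = α₀ × DIC = 0.003842 × 2.19 = 0.008414 mmol/kg = 8.414 μmol/kg
pCO2 = [CO2*]/KH = 8.414×10^-6 / 2.692×10^-2 = 313 μatm

pCO2 = 313 μatm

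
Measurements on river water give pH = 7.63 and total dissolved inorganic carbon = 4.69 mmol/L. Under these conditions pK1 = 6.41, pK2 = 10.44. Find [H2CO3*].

[CO2*] = 0.266 mmol/L

α₀ = 1 / (1 + K1/[H⁺] + K1K2/[H⁺]²) = 1 / (1 + 10^+1.22 + 10^-1.59)
   = 1 / (1 + 16.596 + 0.025704) = 1/17.622 = 0.05675
[CO2*] = α₀ × DIC = 0.05675 × 4.69 = 0.266 mmol/L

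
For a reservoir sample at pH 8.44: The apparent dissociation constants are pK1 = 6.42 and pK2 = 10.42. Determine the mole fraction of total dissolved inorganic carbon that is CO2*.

α₀ = 1 / (1 + K1/[H⁺] + K1K2/[H⁺]²) = 1 / (1 + 10^+2.02 + 10^+0.04)
   = 1 / (1 + 104.71 + 1.0965) = 1/106.81 = 0.009362

α₀ = 0.00936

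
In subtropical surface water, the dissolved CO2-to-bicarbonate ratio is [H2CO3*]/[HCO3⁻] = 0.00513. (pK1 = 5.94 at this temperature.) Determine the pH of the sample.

pH = 8.23

From K1 = [H⁺][HCO3⁻]/[H2CO3*]:  pH = pK1 − log₁₀([H2CO3*]/[HCO3⁻])
log₁₀(0.00513) = -2.290
pH = 5.94 − (-2.290) = 8.23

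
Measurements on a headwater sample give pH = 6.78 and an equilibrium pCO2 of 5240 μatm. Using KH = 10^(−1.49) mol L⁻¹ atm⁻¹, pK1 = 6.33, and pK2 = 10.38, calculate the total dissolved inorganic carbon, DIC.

DIC = 0.648 mmol/L

[CO2*] = KH · pCO2 = 10^(−1.49) × 5240×10^-6 = 1.696×10^-4 mol/L
α₀ = 1/(1 + K1/[H⁺] + K1K2/[H⁺]²) = 1/(1 + 10^+0.45 + 10^-3.15) = 0.2618
DIC = [CO2*]/α₀ = 1.696×10^-4 / 0.2618 = 0.648 mmol/L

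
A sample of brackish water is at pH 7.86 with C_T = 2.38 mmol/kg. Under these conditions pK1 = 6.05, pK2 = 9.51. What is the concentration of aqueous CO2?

α₀ = 1 / (1 + K1/[H⁺] + K1K2/[H⁺]²) = 1 / (1 + 10^+1.81 + 10^+0.16)
   = 1 / (1 + 64.565 + 1.4454) = 1/67.011 = 0.01492
[CO2*] = α₀ × DIC = 0.01492 × 2.38 = 0.0355 mmol/kg

[CO2*] = 0.0355 mmol/kg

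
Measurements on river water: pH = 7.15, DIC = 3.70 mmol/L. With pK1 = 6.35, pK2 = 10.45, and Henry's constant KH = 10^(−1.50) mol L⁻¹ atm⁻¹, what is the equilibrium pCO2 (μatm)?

α₀ = 1 / (1 + K1/[H⁺] + K1K2/[H⁺]²) = 1 / (1 + 10^+0.80 + 10^-2.50)
   = 1 / (1 + 6.3096 + 0.0031623) = 1/7.3127 = 0.1367
[CO2*] = α₀ × DIC = 0.1367 × 3.70 = 0.5060 mmol/L
pCO2 = [CO2*]/KH = 5.060×10^-4 / 3.162×10^-2 = 1.60×10^4 μatm

pCO2 = 1.60×10^4 μatm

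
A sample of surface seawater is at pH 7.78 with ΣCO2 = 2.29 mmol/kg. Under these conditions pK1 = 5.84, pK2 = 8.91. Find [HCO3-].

[HCO3⁻] = 2.11 mmol/kg

α₁ = 1 / (1 + [H⁺]/K1 + K2/[H⁺]) = 1 / (1 + 10^-1.94 + 10^-1.13)
   = 1 / (1 + 0.011482 + 0.074131) = 1/1.0856 = 0.9211
[HCO3⁻] = α₁ × DIC = 0.9211 × 2.29 = 2.11 mmol/kg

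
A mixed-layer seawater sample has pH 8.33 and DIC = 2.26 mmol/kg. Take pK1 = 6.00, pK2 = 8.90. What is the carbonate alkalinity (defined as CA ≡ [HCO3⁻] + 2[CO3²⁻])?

CA = [HCO3⁻] + 2[CO3²⁻] = (α₁ + 2α₂)·DIC
At pH 8.33: [H⁺]/K1 = 10^-2.33 = 0.0046774, K2/[H⁺] = 10^-0.57 = 0.26915
α₁ = 1/(1 + 0.0046774 + 0.26915) = 1/1.2738 = 0.7850; α₂ = α₁·K2/[H⁺] = 0.2113
α₁ + 2α₂ = 1.2076
CA = 1.2076 × 2.26 = 2.73 mmol/kg

CA = 2.73 mmol/kg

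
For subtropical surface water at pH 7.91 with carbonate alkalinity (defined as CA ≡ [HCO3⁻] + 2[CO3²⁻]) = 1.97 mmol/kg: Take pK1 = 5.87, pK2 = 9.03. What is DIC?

DIC = 1.86 mmol/kg

CA = [HCO3⁻] + 2[CO3²⁻] = (α₁ + 2α₂)·DIC
At pH 7.91: [H⁺]/K1 = 10^-2.04 = 0.0091201, K2/[H⁺] = 10^-1.12 = 0.075858
α₁ = 1/(1 + 0.0091201 + 0.075858) = 1/1.0850 = 0.9217; α₂ = α₁·K2/[H⁺] = 0.06992
α₁ + 2α₂ = 1.0615
DIC = CA / (α₁ + 2α₂) = 1.97 / 1.0615 = 1.86 mmol/kg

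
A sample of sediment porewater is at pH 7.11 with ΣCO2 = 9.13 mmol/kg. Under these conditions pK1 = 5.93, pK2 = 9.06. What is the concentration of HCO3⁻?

[HCO3⁻] = 8.47 mmol/kg

α₁ = 1 / (1 + [H⁺]/K1 + K2/[H⁺]) = 1 / (1 + 10^-1.18 + 10^-1.95)
   = 1 / (1 + 0.066069 + 0.011220) = 1/1.0773 = 0.9283
[HCO3⁻] = α₁ × DIC = 0.9283 × 9.13 = 8.47 mmol/kg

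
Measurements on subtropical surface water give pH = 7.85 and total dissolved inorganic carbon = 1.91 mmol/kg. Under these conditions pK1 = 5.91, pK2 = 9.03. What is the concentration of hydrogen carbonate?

α₁ = 1 / (1 + [H⁺]/K1 + K2/[H⁺]) = 1 / (1 + 10^-1.94 + 10^-1.18)
   = 1 / (1 + 0.011482 + 0.066069) = 1/1.0776 = 0.9280
[HCO3⁻] = α₁ × DIC = 0.9280 × 1.91 = 1.77 mmol/kg

[HCO3⁻] = 1.77 mmol/kg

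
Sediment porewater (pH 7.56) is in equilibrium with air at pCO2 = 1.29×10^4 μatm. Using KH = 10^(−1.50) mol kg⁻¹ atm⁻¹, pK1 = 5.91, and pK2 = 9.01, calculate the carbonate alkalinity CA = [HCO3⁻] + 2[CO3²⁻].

CA = 19.5 mmol/kg

[CO2*] = KH · pCO2 = 10^(−1.50) × 1.29×10^4×10^-6 = 4.079×10^-4 mol/kg
α₀ = 1/(1 + K1/[H⁺] + K1K2/[H⁺]²) = 1/(1 + 10^+1.65 + 10^+0.20) = 0.02116
DIC = [CO2*]/α₀ = 4.079×10^-4 / 0.02116 = 19.28 mmol/kg
CA = (α₁ + 2α₂)·DIC = (0.9453 + 2×0.03354) × 19.28 = 19.5 mmol/kg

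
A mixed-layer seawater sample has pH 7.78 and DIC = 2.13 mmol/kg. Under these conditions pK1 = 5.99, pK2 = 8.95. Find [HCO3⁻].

α₁ = 1 / (1 + [H⁺]/K1 + K2/[H⁺]) = 1 / (1 + 10^-1.79 + 10^-1.17)
   = 1 / (1 + 0.016218 + 0.067608) = 1/1.0838 = 0.9227
[HCO3⁻] = α₁ × DIC = 0.9227 × 2.13 = 1.97 mmol/kg

[HCO3⁻] = 1.97 mmol/kg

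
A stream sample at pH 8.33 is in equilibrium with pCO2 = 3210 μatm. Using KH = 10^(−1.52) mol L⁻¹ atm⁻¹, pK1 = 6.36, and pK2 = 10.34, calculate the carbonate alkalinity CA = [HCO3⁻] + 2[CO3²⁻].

[CO2*] = KH · pCO2 = 10^(−1.52) × 3210×10^-6 = 9.694×10^-5 mol/L
α₀ = 1/(1 + K1/[H⁺] + K1K2/[H⁺]²) = 1/(1 + 10^+1.97 + 10^-0.04) = 0.01050
DIC = [CO2*]/α₀ = 9.694×10^-5 / 0.01050 = 9.232 mmol/L
CA = (α₁ + 2α₂)·DIC = (0.9799 + 2×0.009576) × 9.232 = 9.22 mmol/L

CA = 9.22 mmol/L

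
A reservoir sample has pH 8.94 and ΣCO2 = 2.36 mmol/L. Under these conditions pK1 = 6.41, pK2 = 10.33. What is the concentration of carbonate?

α₂ = 1 / (1 + [H⁺]/K2 + [H⁺]²/(K1K2)) = 1 / (1 + 10^+1.39 + 10^-1.14)
   = 1 / (1 + 24.547 + 0.072444) = 1/25.620 = 0.03903
[CO3²⁻] = α₂ × DIC = 0.03903 × 2.36 = 0.0921 mmol/L

[CO3²⁻] = 0.0921 mmol/L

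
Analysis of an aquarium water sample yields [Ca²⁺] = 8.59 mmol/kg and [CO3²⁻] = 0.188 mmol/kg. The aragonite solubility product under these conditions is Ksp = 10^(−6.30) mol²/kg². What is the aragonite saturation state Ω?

Ω = 3.22

Ksp = 10^(−6.30) = 5.012×10^-7
Ω = [Ca²⁺][CO3²⁻]/Ksp = (8.59×10^-3)(0.188×10^-3) / 5.012×10^-7 = 3.22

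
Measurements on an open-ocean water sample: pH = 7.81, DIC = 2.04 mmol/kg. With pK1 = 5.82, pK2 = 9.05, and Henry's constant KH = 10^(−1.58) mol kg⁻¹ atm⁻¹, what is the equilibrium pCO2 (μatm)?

α₀ = 1 / (1 + K1/[H⁺] + K1K2/[H⁺]²) = 1 / (1 + 10^+1.99 + 10^+0.75)
   = 1 / (1 + 97.724 + 5.6234) = 1/104.35 = 0.009583
[CO2*] = α₀ × DIC = 0.009583 × 2.04 = 0.01955 mmol/kg = 19.55 μmol/kg
pCO2 = [CO2*]/KH = 1.955×10^-5 / 2.630×10^-2 = 743 μatm

pCO2 = 743 μatm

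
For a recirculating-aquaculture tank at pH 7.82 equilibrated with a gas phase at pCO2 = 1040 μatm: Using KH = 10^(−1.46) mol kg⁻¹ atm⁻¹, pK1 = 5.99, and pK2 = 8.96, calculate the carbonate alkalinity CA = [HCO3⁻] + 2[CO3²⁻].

[CO2*] = KH · pCO2 = 10^(−1.46) × 1040×10^-6 = 3.606×10^-5 mol/kg
α₀ = 1/(1 + K1/[H⁺] + K1K2/[H⁺]²) = 1/(1 + 10^+1.83 + 10^+0.69) = 0.01360
DIC = [CO2*]/α₀ = 3.606×10^-5 / 0.01360 = 2.651 mmol/kg
CA = (α₁ + 2α₂)·DIC = (0.9198 + 2×0.06663) × 2.651 = 2.79 mmol/kg

CA = 2.79 mmol/kg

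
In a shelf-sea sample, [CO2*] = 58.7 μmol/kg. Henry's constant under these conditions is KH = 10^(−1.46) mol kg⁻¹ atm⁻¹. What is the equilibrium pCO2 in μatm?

pCO2 = 1690 μatm

KH = 10^(−1.46) = 3.467×10^-2 mol kg⁻¹ atm⁻¹
pCO2 = [CO2*]/KH = 58.7×10^-6 / 3.467×10^-2 = 1.69×10^-3 atm = 1690 μatm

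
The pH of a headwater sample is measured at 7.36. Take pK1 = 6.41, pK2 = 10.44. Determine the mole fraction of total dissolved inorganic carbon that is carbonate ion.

α₂ = 1 / (1 + [H⁺]/K2 + [H⁺]²/(K1K2)) = 1 / (1 + 10^+3.08 + 10^+2.13)
   = 1 / (1 + 1202.3 + 134.90) = 1/1338.2 = 0.0007473

α₂ = 0.000747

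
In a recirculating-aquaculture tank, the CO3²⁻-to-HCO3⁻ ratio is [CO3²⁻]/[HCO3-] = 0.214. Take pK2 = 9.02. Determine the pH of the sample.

From K2 = [H⁺][CO3²⁻]/[HCO3-]:  pH = pK2 + log₁₀([CO3²⁻]/[HCO3-])
log₁₀(0.214) = -0.670
pH = 9.02 + (-0.670) = 8.35

pH = 8.35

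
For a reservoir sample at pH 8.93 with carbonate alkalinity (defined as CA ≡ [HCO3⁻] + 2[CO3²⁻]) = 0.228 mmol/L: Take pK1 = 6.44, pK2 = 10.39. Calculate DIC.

CA = [HCO3⁻] + 2[CO3²⁻] = (α₁ + 2α₂)·DIC
At pH 8.93: [H⁺]/K1 = 10^-2.49 = 0.0032359, K2/[H⁺] = 10^-1.46 = 0.034674
α₁ = 1/(1 + 0.0032359 + 0.034674) = 1/1.0379 = 0.9635; α₂ = α₁·K2/[H⁺] = 0.03341
α₁ + 2α₂ = 1.0303
DIC = CA / (α₁ + 2α₂) = 0.228 / 1.0303 = 0.221 mmol/L

DIC = 0.221 mmol/L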